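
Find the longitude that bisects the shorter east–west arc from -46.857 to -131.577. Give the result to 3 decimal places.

Signed shortest Δλ from -46.857° to -131.577° is -84.720°.
Midpoint longitude = -46.857° + (-84.720°)/2 = -46.857° − 42.360° = -89.217°.

-89.217°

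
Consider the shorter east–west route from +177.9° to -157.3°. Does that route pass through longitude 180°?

Naïve |-157.3 − 177.9| = 335.2° > 180°, so the shorter arc goes the other way round — across 180°.
Signed shortest Δλ = ((-157.3 − 177.9 + 180) mod 360) − 180 = 24.8°.
Going east by 24.8° from +177.9° passes through 180° before reaching -157.3°.

Yes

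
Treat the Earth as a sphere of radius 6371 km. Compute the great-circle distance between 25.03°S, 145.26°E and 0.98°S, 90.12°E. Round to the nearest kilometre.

Δλ = 90.12 − 145.26 = -55.14°.
Δφ = -0.98 − -25.03 = 24.05°.
a = sin²(Δφ/2) + cos φ₁ · cos φ₂ · sin²(Δλ/2) = 0.237472.
c = 2·atan2(√a, √(1−a)) = 1.01802 rad → d = 6371·c ≈ 6485.78 km.

6486 km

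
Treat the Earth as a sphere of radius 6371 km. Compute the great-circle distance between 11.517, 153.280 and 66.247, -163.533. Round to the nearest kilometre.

Δλ = -163.533 − 153.280 = -316.813°; wrapped into (−180°, 180°]: 43.187°.
Δφ = 66.247 − 11.517 = 54.730°.
a = sin²(Δφ/2) + cos φ₁ · cos φ₂ · sin²(Δλ/2) = 0.264740.
c = 2·atan2(√a, √(1−a)) = 1.08092 rad → d = 6371·c ≈ 6886.52 km.

6887 km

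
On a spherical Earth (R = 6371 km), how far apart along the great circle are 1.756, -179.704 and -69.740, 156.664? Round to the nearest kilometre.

Δλ = 156.664 − -179.704 = 336.368°; wrapped into (−180°, 180°]: -23.632°.
Δφ = -69.740 − 1.756 = -71.496°.
a = sin²(Δφ/2) + cos φ₁ · cos φ₂ · sin²(Δλ/2) = 0.355827.
c = 2·atan2(√a, √(1−a)) = 1.27830 rad → d = 6371·c ≈ 8144.04 km.

8144 km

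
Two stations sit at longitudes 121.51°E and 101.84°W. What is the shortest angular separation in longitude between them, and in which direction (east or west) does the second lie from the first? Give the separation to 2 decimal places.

Raw difference: -101.84 − 121.51 = -223.35°.
Normalise into (−180°, 180°]: -223.35° + 360° = 136.65°.
Positive ⇒ the second point lies to the east; separation 136.65°.

136.65° east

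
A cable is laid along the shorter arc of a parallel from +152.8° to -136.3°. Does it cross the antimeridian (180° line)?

Naïve |-136.3 − 152.8| = 289.1° > 180°, so the shorter arc goes the other way round — across 180°.
Signed shortest Δλ = ((-136.3 − 152.8 + 180) mod 360) − 180 = 70.9°.
Going east by 70.9° from +152.8° passes through 180° before reaching -136.3°.

Yes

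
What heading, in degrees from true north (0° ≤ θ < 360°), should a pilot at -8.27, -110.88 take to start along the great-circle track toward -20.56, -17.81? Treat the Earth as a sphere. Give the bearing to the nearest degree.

111°

Δλ = -17.81 − -110.88 = 93.07°.
θ = atan2( sin Δλ · cos φ₂ , cos φ₁ · sin φ₂ − sin φ₁ · cos φ₂ · cos Δλ )
  = atan2(0.93496, -0.35475) = 110.778° → normalised to [0°, 360°): 110.778°.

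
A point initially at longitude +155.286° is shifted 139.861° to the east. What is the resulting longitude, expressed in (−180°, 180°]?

Start at +155.286°; shift +139.861° → +295.147°.
+295.147° lies outside (−180°, 180°]; subtract 360° → -64.853°.

-64.853°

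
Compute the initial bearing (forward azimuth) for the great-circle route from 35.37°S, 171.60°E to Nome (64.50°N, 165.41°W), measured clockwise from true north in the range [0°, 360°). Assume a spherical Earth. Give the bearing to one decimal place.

Δλ = -165.41 − 171.60 = -337.01°; wrapped into (−180°, 180°]: 22.99°.
θ = atan2( sin Δλ · cos φ₂ , cos φ₁ · sin φ₂ − sin φ₁ · cos φ₂ · cos Δλ )
  = atan2(0.16814, 0.96541) = 9.880° → normalised to [0°, 360°): 9.880°.

9.9°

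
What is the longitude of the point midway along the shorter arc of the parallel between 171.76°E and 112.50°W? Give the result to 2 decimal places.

Signed shortest Δλ from +171.76° to -112.50° is +75.74°.
Midpoint longitude = +171.76° + (+75.74°)/2 = +171.76° + 37.87° = +209.63°.
Normalise into (−180°, 180°]: -150.37°.
(The naïve average (+171.76 + -112.50)/2 = 29.63° is on the wrong side of the globe.)

150.37°W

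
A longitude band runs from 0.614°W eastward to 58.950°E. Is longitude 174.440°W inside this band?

Band width going east from -0.614° to +58.950°: ((58.950 − -0.614) mod 360) = 59.564°.
Offset of -174.440° east of the west edge: ((-174.440 − -0.614) mod 360) = 186.174°.
186.174° > 59.564° ⇒ outside.

No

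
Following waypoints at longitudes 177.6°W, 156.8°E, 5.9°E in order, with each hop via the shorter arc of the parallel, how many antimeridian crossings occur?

Leg 1: -177.6° → +156.8°, shortest Δλ = -25.6° (west) — crosses 180°.
Leg 2: +156.8° → +5.9°, shortest Δλ = -150.9° (west) — does not cross 180°.
Total crossings: 1.

1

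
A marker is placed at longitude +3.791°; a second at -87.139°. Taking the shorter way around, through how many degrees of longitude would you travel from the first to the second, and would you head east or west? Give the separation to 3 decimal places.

90.930° west

Raw difference: -87.139 − 3.791 = -90.93°.
Normalise into (−180°, 180°]: -90.93° stays -90.93°.
Negative ⇒ the second point lies to the west; separation 90.930°.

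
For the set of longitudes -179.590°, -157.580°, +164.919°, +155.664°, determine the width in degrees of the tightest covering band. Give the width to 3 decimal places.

Sort the longitudes: -179.590°, -157.580°, +155.664°, +164.919°.
Eastward gaps between consecutive values (wrapping around): 22.010°, 313.244°, 9.255°, 15.491°.
Largest gap = 313.244° ⇒ minimal covering band is its complement: 360° − 313.244° = 46.756°.
Band runs from +155.664° eastward to -157.580°, crossing the antimeridian.

46.756°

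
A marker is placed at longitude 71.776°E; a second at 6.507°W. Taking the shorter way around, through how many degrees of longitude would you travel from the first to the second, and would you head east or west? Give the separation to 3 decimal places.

78.283° west

Raw difference: -6.507 − 71.776 = -78.283°.
Normalise into (−180°, 180°]: -78.283° stays -78.283°.
Negative ⇒ the second point lies to the west; separation 78.283°.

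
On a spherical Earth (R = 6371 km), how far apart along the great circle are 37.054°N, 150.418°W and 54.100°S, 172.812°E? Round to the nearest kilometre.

10731 km

Δλ = 172.812 − -150.418 = 323.230°; wrapped into (−180°, 180°]: -36.770°.
Δφ = -54.100 − 37.054 = -91.154°.
a = sin²(Δφ/2) + cos φ₁ · cos φ₂ · sin²(Δλ/2) = 0.556622.
c = 2·atan2(√a, √(1−a)) = 1.68428 rad → d = 6371·c ≈ 10730.57 km.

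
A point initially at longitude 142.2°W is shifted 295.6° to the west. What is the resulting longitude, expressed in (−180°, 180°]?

Start at -142.2°; shift −295.6° → -437.8°.
-437.8° lies outside (−180°, 180°]; add 360° → -77.8°.

77.8°W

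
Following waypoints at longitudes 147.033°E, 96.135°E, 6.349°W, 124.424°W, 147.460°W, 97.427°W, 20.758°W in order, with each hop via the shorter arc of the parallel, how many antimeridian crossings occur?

Leg 1: +147.033° → +96.135°, shortest Δλ = -50.898° (west) — does not cross 180°.
Leg 2: +96.135° → -6.349°, shortest Δλ = -102.484° (west) — does not cross 180°.
Leg 3: -6.349° → -124.424°, shortest Δλ = -118.075° (west) — does not cross 180°.
Leg 4: -124.424° → -147.460°, shortest Δλ = -23.036° (west) — does not cross 180°.
Leg 5: -147.460° → -97.427°, shortest Δλ = 50.033° (east) — does not cross 180°.
Leg 6: -97.427° → -20.758°, shortest Δλ = 76.669° (east) — does not cross 180°.
Total crossings: 0.

0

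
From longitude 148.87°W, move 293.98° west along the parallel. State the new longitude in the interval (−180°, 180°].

82.85°W

Start at -148.87°; shift −293.98° → -442.85°.
-442.85° lies outside (−180°, 180°]; add 360° → -82.85°.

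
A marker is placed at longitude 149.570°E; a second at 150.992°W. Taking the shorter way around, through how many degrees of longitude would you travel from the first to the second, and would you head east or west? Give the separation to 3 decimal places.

Raw difference: -150.992 − 149.570 = -300.562°.
Normalise into (−180°, 180°]: -300.562° + 360° = 59.438°.
Positive ⇒ the second point lies to the east; separation 59.438°.

59.438° east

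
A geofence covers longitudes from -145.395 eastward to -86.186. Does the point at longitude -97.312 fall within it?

Yes

Band width going east from -145.395° to -86.186°: ((-86.186 − -145.395) mod 360) = 59.209°.
Offset of -97.312° east of the west edge: ((-97.312 − -145.395) mod 360) = 48.083°.
48.083° ≤ 59.209° ⇒ inside.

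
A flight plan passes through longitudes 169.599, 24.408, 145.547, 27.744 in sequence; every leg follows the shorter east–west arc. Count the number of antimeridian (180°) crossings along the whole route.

Leg 1: +169.599° → +24.408°, shortest Δλ = -145.191° (west) — does not cross 180°.
Leg 2: +24.408° → +145.547°, shortest Δλ = 121.139° (east) — does not cross 180°.
Leg 3: +145.547° → +27.744°, shortest Δλ = -117.803° (west) — does not cross 180°.
Total crossings: 0.

0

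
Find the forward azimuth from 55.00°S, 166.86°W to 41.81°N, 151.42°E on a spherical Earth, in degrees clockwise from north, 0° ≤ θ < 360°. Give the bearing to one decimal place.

Δλ = 151.42 − -166.86 = 318.28°; wrapped into (−180°, 180°]: -41.72°.
θ = atan2( sin Δλ · cos φ₂ , cos φ₁ · sin φ₂ − sin φ₁ · cos φ₂ · cos Δλ )
  = atan2(-0.49603, 0.83811) = -30.619° → normalised to [0°, 360°): 329.381°.

329.4°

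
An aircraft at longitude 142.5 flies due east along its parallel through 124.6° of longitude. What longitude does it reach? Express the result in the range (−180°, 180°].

-92.9°

Start at +142.5°; shift +124.6° → +267.1°.
+267.1° lies outside (−180°, 180°]; subtract 360° → -92.9°.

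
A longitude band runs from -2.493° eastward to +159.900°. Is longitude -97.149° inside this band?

No

Band width going east from -2.493° to +159.900°: ((159.900 − -2.493) mod 360) = 162.393°.
Offset of -97.149° east of the west edge: ((-97.149 − -2.493) mod 360) = 265.344°.
265.344° > 162.393° ⇒ outside.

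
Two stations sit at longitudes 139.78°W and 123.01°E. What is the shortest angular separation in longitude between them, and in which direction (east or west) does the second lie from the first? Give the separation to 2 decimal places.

97.21° west

Raw difference: 123.01 − -139.78 = 262.79°.
Normalise into (−180°, 180°]: 262.79° − 360° = -97.21°.
Negative ⇒ the second point lies to the west; separation 97.21°.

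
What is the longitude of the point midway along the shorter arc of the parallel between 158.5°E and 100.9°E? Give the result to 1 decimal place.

Signed shortest Δλ from +158.5° to +100.9° is -57.6°.
Midpoint longitude = +158.5° + (-57.6°)/2 = +158.5° − 28.8° = +129.7°.

129.7°E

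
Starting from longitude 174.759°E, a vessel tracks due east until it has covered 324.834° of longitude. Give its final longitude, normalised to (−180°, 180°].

139.593°E

Start at +174.759°; shift +324.834° → +499.593°.
+499.593° lies outside (−180°, 180°]; subtract 360° → +139.593°.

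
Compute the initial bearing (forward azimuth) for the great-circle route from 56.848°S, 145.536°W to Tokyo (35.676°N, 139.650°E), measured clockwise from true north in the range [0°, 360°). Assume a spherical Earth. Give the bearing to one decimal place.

302.4°

Δλ = 139.650 − -145.536 = 285.186°; wrapped into (−180°, 180°]: -74.814°.
θ = atan2( sin Δλ · cos φ₂ , cos φ₁ · sin φ₂ − sin φ₁ · cos φ₂ · cos Δλ )
  = atan2(-0.78396, 0.49708) = -57.623° → normalised to [0°, 360°): 302.377°.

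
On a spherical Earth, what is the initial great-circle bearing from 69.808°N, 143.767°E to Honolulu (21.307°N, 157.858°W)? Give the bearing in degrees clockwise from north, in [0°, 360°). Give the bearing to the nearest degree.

113°

Δλ = -157.858 − 143.767 = -301.625°; wrapped into (−180°, 180°]: 58.375°.
θ = atan2( sin Δλ · cos φ₂ , cos φ₁ · sin φ₂ − sin φ₁ · cos φ₂ · cos Δλ )
  = atan2(0.79330, -0.33307) = 112.775° → normalised to [0°, 360°): 112.775°.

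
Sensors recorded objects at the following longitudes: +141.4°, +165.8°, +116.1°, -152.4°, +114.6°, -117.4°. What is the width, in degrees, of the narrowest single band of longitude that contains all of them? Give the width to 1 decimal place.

128.0°

Sort the longitudes: -152.4°, -117.4°, +114.6°, +116.1°, +141.4°, +165.8°.
Eastward gaps between consecutive values (wrapping around): 35.0°, 232.0°, 1.5°, 25.3°, 24.4°, 41.8°.
Largest gap = 232.0° ⇒ minimal covering band is its complement: 360° − 232.0° = 128.0°.
Band runs from +114.6° eastward to -117.4°, crossing the antimeridian.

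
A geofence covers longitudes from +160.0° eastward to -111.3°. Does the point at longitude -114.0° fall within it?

Band width going east from +160.0° to -111.3°: ((-111.3 − 160.0) mod 360) = 88.7°.
Offset of -114.0° east of the west edge: ((-114.0 − 160.0) mod 360) = 86.0°.
86.0° ≤ 88.7° ⇒ inside.

Yes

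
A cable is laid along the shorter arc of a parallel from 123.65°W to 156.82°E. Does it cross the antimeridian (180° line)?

Naïve |156.82 − -123.65| = 280.47° > 180°, so the shorter arc goes the other way round — across 180°.
Signed shortest Δλ = ((156.82 − -123.65 + 180) mod 360) − 180 = -79.53°.
Going west by 79.53° from -123.65° passes through 180° before reaching +156.82°.

Yes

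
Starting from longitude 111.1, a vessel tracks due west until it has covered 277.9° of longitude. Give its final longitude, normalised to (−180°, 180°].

Start at +111.1°; shift −277.9° → -166.8°.
-166.8° already lies in (−180°, 180°].

-166.8°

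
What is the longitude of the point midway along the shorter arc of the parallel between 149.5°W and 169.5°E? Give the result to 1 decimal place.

Signed shortest Δλ from -149.5° to +169.5° is -41.0°.
Midpoint longitude = -149.5° + (-41.0°)/2 = -149.5° − 20.5° = -170.0°.
(The naïve average (-149.5 + +169.5)/2 = 10.0° is on the wrong side of the globe.)

170.0°W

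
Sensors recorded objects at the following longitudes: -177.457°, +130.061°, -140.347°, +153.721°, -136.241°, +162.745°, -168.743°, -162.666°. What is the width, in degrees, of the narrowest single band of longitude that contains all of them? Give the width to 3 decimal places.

Sort the longitudes: -177.457°, -168.743°, -162.666°, -140.347°, -136.241°, +130.061°, +153.721°, +162.745°.
Eastward gaps between consecutive values (wrapping around): 8.714°, 6.077°, 22.319°, 4.106°, 266.302°, 23.660°, 9.024°, 19.798°.
Largest gap = 266.302° ⇒ minimal covering band is its complement: 360° − 266.302° = 93.698°.
Band runs from +130.061° eastward to -136.241°, crossing the antimeridian.

93.698°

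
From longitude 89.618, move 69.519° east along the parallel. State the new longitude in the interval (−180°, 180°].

Start at +89.618°; shift +69.519° → +159.137°.
+159.137° already lies in (−180°, 180°].

+159.137°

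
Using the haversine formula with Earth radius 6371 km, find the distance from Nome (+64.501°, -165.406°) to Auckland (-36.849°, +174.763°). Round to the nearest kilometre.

Δλ = 174.763 − -165.406 = 340.169°; wrapped into (−180°, 180°]: -19.831°.
Δφ = -36.849 − 64.501 = -101.350°.
a = sin²(Δφ/2) + cos φ₁ · cos φ₂ · sin²(Δλ/2) = 0.608616.
c = 2·atan2(√a, √(1−a)) = 1.78977 rad → d = 6371·c ≈ 11402.64 km.

11403 km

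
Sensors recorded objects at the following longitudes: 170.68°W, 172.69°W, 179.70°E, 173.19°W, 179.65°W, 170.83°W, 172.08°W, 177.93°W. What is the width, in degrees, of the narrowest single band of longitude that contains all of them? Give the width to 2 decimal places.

9.62°

Sort the longitudes: -179.65°, -177.93°, -173.19°, -172.69°, -172.08°, -170.83°, -170.68°, +179.70°.
Eastward gaps between consecutive values (wrapping around): 1.72°, 4.74°, 0.50°, 0.61°, 1.25°, 0.15°, 350.38°, 0.65°.
Largest gap = 350.38° ⇒ minimal covering band is its complement: 360° − 350.38° = 9.62°.
Band runs from +179.70° eastward to -170.68°, crossing the antimeridian.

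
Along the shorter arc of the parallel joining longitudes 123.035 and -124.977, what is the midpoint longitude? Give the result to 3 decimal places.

+179.029°

Signed shortest Δλ from +123.035° to -124.977° is +111.988°.
Midpoint longitude = +123.035° + (+111.988°)/2 = +123.035° + 55.994° = +179.029°.
(The naïve average (+123.035 + -124.977)/2 = -0.971° is on the wrong side of the globe.)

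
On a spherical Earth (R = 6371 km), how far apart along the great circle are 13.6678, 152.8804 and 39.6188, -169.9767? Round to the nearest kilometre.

Δλ = -169.9767 − 152.8804 = -322.8571°; wrapped into (−180°, 180°]: 37.1429°.
Δφ = 39.6188 − 13.6678 = 25.9510°.
a = sin²(Δφ/2) + cos φ₁ · cos φ₂ · sin²(Δλ/2) = 0.126338.
c = 2·atan2(√a, √(1−a)) = 0.72677 rad → d = 6371·c ≈ 4630.26 km.

4630 km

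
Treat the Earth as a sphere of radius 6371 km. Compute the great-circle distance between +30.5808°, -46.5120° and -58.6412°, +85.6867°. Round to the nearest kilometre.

Δλ = 85.6867 − -46.5120 = 132.1987°.
Δφ = -58.6412 − 30.5808 = -89.2220°.
a = sin²(Δφ/2) + cos φ₁ · cos φ₂ · sin²(Δλ/2) = 0.867685.
c = 2·atan2(√a, √(1−a)) = 2.39701 rad → d = 6371·c ≈ 15271.35 km.

15271 km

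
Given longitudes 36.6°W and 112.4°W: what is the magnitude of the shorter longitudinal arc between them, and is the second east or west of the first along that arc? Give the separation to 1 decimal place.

75.8° west

Raw difference: -112.4 − -36.6 = -75.8°.
Normalise into (−180°, 180°]: -75.8° stays -75.8°.
Negative ⇒ the second point lies to the west; separation 75.8°.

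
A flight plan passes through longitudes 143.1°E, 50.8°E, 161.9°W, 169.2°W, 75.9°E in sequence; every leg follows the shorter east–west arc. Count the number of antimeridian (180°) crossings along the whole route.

Leg 1: +143.1° → +50.8°, shortest Δλ = -92.3° (west) — does not cross 180°.
Leg 2: +50.8° → -161.9°, shortest Δλ = 147.3° (east) — crosses 180°.
Leg 3: -161.9° → -169.2°, shortest Δλ = -7.3° (west) — does not cross 180°.
Leg 4: -169.2° → +75.9°, shortest Δλ = -114.9° (west) — crosses 180°.
Total crossings: 2.

2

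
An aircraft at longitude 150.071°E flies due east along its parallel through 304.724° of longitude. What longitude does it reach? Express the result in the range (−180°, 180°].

94.795°E

Start at +150.071°; shift +304.724° → +454.795°.
+454.795° lies outside (−180°, 180°]; subtract 360° → +94.795°.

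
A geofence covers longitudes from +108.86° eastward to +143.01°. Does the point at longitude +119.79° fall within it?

Band width going east from +108.86° to +143.01°: ((143.01 − 108.86) mod 360) = 34.15°.
Offset of +119.79° east of the west edge: ((119.79 − 108.86) mod 360) = 10.93°.
10.93° ≤ 34.15° ⇒ inside.

Yes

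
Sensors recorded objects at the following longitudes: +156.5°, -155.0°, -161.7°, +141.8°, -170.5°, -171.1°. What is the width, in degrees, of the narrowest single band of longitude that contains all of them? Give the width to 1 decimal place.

Sort the longitudes: -171.1°, -170.5°, -161.7°, -155.0°, +141.8°, +156.5°.
Eastward gaps between consecutive values (wrapping around): 0.6°, 8.8°, 6.7°, 296.8°, 14.7°, 32.4°.
Largest gap = 296.8° ⇒ minimal covering band is its complement: 360° − 296.8° = 63.2°.
Band runs from +141.8° eastward to -155.0°, crossing the antimeridian.

63.2°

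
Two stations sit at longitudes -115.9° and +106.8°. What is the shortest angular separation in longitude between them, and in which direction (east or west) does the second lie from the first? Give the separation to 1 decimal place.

Raw difference: 106.8 − -115.9 = 222.7°.
Normalise into (−180°, 180°]: 222.7° − 360° = -137.3°.
Negative ⇒ the second point lies to the west; separation 137.3°.

137.3° west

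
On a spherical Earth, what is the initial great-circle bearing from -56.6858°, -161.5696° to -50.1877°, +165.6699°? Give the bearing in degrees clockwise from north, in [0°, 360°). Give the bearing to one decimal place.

Δλ = 165.6699 − -161.5696 = 327.2395°; wrapped into (−180°, 180°]: -32.7605°.
θ = atan2( sin Δλ · cos φ₂ , cos φ₁ · sin φ₂ − sin φ₁ · cos φ₂ · cos Δλ )
  = atan2(-0.34647, 0.02806) = -85.369° → normalised to [0°, 360°): 274.631°.

274.6°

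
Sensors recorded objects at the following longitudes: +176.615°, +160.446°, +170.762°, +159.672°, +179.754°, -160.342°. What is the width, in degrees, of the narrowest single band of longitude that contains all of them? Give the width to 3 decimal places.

39.986°

Sort the longitudes: -160.342°, +159.672°, +160.446°, +170.762°, +176.615°, +179.754°.
Eastward gaps between consecutive values (wrapping around): 320.014°, 0.774°, 10.316°, 5.853°, 3.139°, 19.904°.
Largest gap = 320.014° ⇒ minimal covering band is its complement: 360° − 320.014° = 39.986°.
Band runs from +159.672° eastward to -160.342°, crossing the antimeridian.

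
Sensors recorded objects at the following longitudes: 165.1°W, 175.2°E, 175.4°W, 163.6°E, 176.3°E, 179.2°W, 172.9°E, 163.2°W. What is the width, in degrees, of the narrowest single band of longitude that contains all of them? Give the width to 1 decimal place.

Sort the longitudes: -179.2°, -175.4°, -165.1°, -163.2°, +163.6°, +172.9°, +175.2°, +176.3°.
Eastward gaps between consecutive values (wrapping around): 3.8°, 10.3°, 1.9°, 326.8°, 9.3°, 2.3°, 1.1°, 4.5°.
Largest gap = 326.8° ⇒ minimal covering band is its complement: 360° − 326.8° = 33.2°.
Band runs from +163.6° eastward to -163.2°, crossing the antimeridian.

33.2°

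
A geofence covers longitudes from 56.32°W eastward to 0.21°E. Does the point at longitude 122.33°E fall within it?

Band width going east from -56.32° to +0.21°: ((0.21 − -56.32) mod 360) = 56.53°.
Offset of +122.33° east of the west edge: ((122.33 − -56.32) mod 360) = 178.65°.
178.65° > 56.53° ⇒ outside.

No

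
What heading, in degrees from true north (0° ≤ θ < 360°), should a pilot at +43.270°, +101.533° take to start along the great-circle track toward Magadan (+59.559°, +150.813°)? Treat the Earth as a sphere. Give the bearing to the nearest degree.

44°

Δλ = 150.813 − 101.533 = 49.280°.
θ = atan2( sin Δλ · cos φ₂ , cos φ₁ · sin φ₂ − sin φ₁ · cos φ₂ · cos Δλ )
  = atan2(0.38399, 0.40121) = 43.744° → normalised to [0°, 360°): 43.744°.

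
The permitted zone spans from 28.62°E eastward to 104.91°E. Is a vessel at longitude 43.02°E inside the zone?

Yes

Band width going east from +28.62° to +104.91°: ((104.91 − 28.62) mod 360) = 76.29°.
Offset of +43.02° east of the west edge: ((43.02 − 28.62) mod 360) = 14.40°.
14.40° ≤ 76.29° ⇒ inside.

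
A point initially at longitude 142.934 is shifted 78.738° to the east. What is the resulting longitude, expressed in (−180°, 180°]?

Start at +142.934°; shift +78.738° → +221.672°.
+221.672° lies outside (−180°, 180°]; subtract 360° → -138.328°.

-138.328°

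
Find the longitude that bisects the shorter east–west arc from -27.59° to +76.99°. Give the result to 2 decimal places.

Signed shortest Δλ from -27.59° to +76.99° is +104.58°.
Midpoint longitude = -27.59° + (+104.58°)/2 = -27.59° + 52.29° = +24.70°.

+24.70°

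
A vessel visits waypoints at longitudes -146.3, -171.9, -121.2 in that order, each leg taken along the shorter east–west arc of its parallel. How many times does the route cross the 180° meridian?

Leg 1: -146.3° → -171.9°, shortest Δλ = -25.6° (west) — does not cross 180°.
Leg 2: -171.9° → -121.2°, shortest Δλ = 50.7° (east) — does not cross 180°.
Total crossings: 0.

0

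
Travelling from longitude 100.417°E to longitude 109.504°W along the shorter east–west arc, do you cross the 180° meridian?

Naïve |-109.504 − 100.417| = 209.921° > 180°, so the shorter arc goes the other way round — across 180°.
Signed shortest Δλ = ((-109.504 − 100.417 + 180) mod 360) − 180 = 150.079°.
Going east by 150.079° from +100.417° passes through 180° before reaching -109.504°.

Yes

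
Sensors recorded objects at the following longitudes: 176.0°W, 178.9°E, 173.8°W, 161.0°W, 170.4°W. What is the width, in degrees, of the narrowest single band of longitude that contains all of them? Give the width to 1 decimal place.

20.1°

Sort the longitudes: -176.0°, -173.8°, -170.4°, -161.0°, +178.9°.
Eastward gaps between consecutive values (wrapping around): 2.2°, 3.4°, 9.4°, 339.9°, 5.1°.
Largest gap = 339.9° ⇒ minimal covering band is its complement: 360° − 339.9° = 20.1°.
Band runs from +178.9° eastward to -161.0°, crossing the antimeridian.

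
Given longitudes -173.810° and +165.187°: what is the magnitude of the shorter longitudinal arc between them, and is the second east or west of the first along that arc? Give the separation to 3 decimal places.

21.003° west

Raw difference: 165.187 − -173.810 = 338.997°.
Normalise into (−180°, 180°]: 338.997° − 360° = -21.003°.
Negative ⇒ the second point lies to the west; separation 21.003°.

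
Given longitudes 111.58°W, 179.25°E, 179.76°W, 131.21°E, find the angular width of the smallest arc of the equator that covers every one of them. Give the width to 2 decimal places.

117.21°

Sort the longitudes: -179.76°, -111.58°, +131.21°, +179.25°.
Eastward gaps between consecutive values (wrapping around): 68.18°, 242.79°, 48.04°, 0.99°.
Largest gap = 242.79° ⇒ minimal covering band is its complement: 360° − 242.79° = 117.21°.
Band runs from +131.21° eastward to -111.58°, crossing the antimeridian.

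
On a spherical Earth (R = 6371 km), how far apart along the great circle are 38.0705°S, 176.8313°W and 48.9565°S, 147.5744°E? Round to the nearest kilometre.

3080 km

Δλ = 147.5744 − -176.8313 = 324.4057°; wrapped into (−180°, 180°]: -35.5943°.
Δφ = -48.9565 − -38.0705 = -10.8860°.
a = sin²(Δφ/2) + cos φ₁ · cos φ₂ · sin²(Δλ/2) = 0.057290.
c = 2·atan2(√a, √(1−a)) = 0.48340 rad → d = 6371·c ≈ 3079.74 km.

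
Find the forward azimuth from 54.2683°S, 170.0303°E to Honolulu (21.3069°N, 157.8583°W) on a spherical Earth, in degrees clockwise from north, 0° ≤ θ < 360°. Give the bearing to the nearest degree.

30°

Δλ = -157.8583 − 170.0303 = -327.8886°; wrapped into (−180°, 180°]: 32.1114°.
θ = atan2( sin Δλ · cos φ₂ , cos φ₁ · sin φ₂ − sin φ₁ · cos φ₂ · cos Δλ )
  = atan2(0.49523, 0.85278) = 30.145° → normalised to [0°, 360°): 30.145°.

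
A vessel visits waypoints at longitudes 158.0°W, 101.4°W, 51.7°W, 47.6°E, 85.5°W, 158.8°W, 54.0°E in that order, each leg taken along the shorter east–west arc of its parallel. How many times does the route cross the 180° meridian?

1

Leg 1: -158.0° → -101.4°, shortest Δλ = 56.6° (east) — does not cross 180°.
Leg 2: -101.4° → -51.7°, shortest Δλ = 49.7° (east) — does not cross 180°.
Leg 3: -51.7° → +47.6°, shortest Δλ = 99.3° (east) — does not cross 180°.
Leg 4: +47.6° → -85.5°, shortest Δλ = -133.1° (west) — does not cross 180°.
Leg 5: -85.5° → -158.8°, shortest Δλ = -73.3° (west) — does not cross 180°.
Leg 6: -158.8° → +54.0°, shortest Δλ = -147.2° (west) — crosses 180°.
Total crossings: 1.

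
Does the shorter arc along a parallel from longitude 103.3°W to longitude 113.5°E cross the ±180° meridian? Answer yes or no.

Naïve |113.5 − -103.3| = 216.8° > 180°, so the shorter arc goes the other way round — across 180°.
Signed shortest Δλ = ((113.5 − -103.3 + 180) mod 360) − 180 = -143.2°.
Going west by 143.2° from -103.3° passes through 180° before reaching +113.5°.

Yes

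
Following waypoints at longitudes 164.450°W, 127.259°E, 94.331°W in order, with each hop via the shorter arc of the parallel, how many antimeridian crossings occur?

2

Leg 1: -164.450° → +127.259°, shortest Δλ = -68.291° (west) — crosses 180°.
Leg 2: +127.259° → -94.331°, shortest Δλ = 138.41° (east) — crosses 180°.
Total crossings: 2.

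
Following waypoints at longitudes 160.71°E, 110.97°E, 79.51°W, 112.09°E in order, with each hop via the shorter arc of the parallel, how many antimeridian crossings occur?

Leg 1: +160.71° → +110.97°, shortest Δλ = -49.74° (west) — does not cross 180°.
Leg 2: +110.97° → -79.51°, shortest Δλ = 169.52° (east) — crosses 180°.
Leg 3: -79.51° → +112.09°, shortest Δλ = -168.4° (west) — crosses 180°.
Total crossings: 2.

2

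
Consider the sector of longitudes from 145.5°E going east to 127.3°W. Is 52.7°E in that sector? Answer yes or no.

Band width going east from +145.5° to -127.3°: ((-127.3 − 145.5) mod 360) = 87.2°.
Offset of +52.7° east of the west edge: ((52.7 − 145.5) mod 360) = 267.2°.
267.2° > 87.2° ⇒ outside.

No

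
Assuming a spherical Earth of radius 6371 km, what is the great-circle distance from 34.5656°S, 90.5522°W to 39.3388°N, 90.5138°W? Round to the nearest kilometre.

Δλ = -90.5138 − -90.5522 = 0.0384°.
Δφ = 39.3388 − -34.5656 = 73.9044°.
a = sin²(Δφ/2) + cos φ₁ · cos φ₂ · sin²(Δλ/2) = 0.361380.
c = 2·atan2(√a, √(1−a)) = 1.28988 rad → d = 6371·c ≈ 8217.80 km.

8218 km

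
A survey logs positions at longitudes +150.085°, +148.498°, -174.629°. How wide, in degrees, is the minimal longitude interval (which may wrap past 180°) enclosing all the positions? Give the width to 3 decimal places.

Sort the longitudes: -174.629°, +148.498°, +150.085°.
Eastward gaps between consecutive values (wrapping around): 323.127°, 1.587°, 35.286°.
Largest gap = 323.127° ⇒ minimal covering band is its complement: 360° − 323.127° = 36.873°.
Band runs from +148.498° eastward to -174.629°, crossing the antimeridian.

36.873°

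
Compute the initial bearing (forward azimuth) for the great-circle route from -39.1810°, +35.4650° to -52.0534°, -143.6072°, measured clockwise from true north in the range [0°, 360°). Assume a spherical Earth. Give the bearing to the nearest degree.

Δλ = -143.6072 − 35.4650 = -179.0722°.
θ = atan2( sin Δλ · cos φ₂ , cos φ₁ · sin φ₂ − sin φ₁ · cos φ₂ · cos Δλ )
  = atan2(-0.00996, -0.99972) = -179.429° → normalised to [0°, 360°): 180.571°.

181°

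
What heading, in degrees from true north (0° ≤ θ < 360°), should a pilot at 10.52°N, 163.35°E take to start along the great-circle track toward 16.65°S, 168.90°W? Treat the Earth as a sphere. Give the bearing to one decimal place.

134.4°

Δλ = -168.90 − 163.35 = -332.25°; wrapped into (−180°, 180°]: 27.75°.
θ = atan2( sin Δλ · cos φ₂ , cos φ₁ · sin φ₂ − sin φ₁ · cos φ₂ · cos Δλ )
  = atan2(0.44609, -0.43651) = 134.378° → normalised to [0°, 360°): 134.378°.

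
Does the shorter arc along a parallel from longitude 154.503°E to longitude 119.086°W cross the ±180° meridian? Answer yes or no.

Naïve |-119.086 − 154.503| = 273.589° > 180°, so the shorter arc goes the other way round — across 180°.
Signed shortest Δλ = ((-119.086 − 154.503 + 180) mod 360) − 180 = 86.411°.
Going east by 86.411° from +154.503° passes through 180° before reaching -119.086°.

Yes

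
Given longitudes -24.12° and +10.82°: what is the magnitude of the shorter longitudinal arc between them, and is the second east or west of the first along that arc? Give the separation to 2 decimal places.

34.94° east

Raw difference: 10.82 − -24.12 = 34.94°.
Normalise into (−180°, 180°]: 34.94° stays 34.94°.
Positive ⇒ the second point lies to the east; separation 34.94°.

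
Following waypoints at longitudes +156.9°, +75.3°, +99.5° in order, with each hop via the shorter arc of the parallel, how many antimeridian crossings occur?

Leg 1: +156.9° → +75.3°, shortest Δλ = -81.6° (west) — does not cross 180°.
Leg 2: +75.3° → +99.5°, shortest Δλ = 24.2° (east) — does not cross 180°.
Total crossings: 0.

0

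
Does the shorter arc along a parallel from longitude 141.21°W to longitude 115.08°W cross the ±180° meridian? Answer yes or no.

No

Signed shortest Δλ = ((-115.08 − -141.21 + 180) mod 360) − 180 = 26.13°.
Going east by 26.13° from -141.21° reaches -115.08° without touching 180°.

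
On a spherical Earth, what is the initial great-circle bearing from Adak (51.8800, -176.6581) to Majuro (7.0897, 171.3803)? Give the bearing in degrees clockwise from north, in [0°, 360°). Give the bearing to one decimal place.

Δλ = 171.3803 − -176.6581 = 348.0384°; wrapped into (−180°, 180°]: -11.9616°.
θ = atan2( sin Δλ · cos φ₂ , cos φ₁ · sin φ₂ − sin φ₁ · cos φ₂ · cos Δλ )
  = atan2(-0.20567, -0.68756) = -163.346° → normalised to [0°, 360°): 196.654°.

196.7°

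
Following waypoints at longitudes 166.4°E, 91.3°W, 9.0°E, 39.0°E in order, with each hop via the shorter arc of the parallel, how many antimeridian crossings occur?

Leg 1: +166.4° → -91.3°, shortest Δλ = 102.3° (east) — crosses 180°.
Leg 2: -91.3° → +9.0°, shortest Δλ = 100.3° (east) — does not cross 180°.
Leg 3: +9.0° → +39.0°, shortest Δλ = 30.0° (east) — does not cross 180°.
Total crossings: 1.

1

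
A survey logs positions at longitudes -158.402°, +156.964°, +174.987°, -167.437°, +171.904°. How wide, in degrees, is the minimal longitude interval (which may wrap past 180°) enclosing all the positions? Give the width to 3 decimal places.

Sort the longitudes: -167.437°, -158.402°, +156.964°, +171.904°, +174.987°.
Eastward gaps between consecutive values (wrapping around): 9.035°, 315.366°, 14.940°, 3.083°, 17.576°.
Largest gap = 315.366° ⇒ minimal covering band is its complement: 360° − 315.366° = 44.634°.
Band runs from +156.964° eastward to -158.402°, crossing the antimeridian.

44.634°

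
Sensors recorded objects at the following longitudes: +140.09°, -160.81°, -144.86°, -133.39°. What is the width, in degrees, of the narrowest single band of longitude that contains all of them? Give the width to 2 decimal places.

Sort the longitudes: -160.81°, -144.86°, -133.39°, +140.09°.
Eastward gaps between consecutive values (wrapping around): 15.95°, 11.47°, 273.48°, 59.10°.
Largest gap = 273.48° ⇒ minimal covering band is its complement: 360° − 273.48° = 86.52°.
Band runs from +140.09° eastward to -133.39°, crossing the antimeridian.

86.52°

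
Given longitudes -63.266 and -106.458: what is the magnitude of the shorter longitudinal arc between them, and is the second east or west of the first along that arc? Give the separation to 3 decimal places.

Raw difference: -106.458 − -63.266 = -43.192°.
Normalise into (−180°, 180°]: -43.192° stays -43.192°.
Negative ⇒ the second point lies to the west; separation 43.192°.

43.192° west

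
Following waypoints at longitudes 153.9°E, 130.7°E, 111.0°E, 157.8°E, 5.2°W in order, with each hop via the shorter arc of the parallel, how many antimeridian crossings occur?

Leg 1: +153.9° → +130.7°, shortest Δλ = -23.2° (west) — does not cross 180°.
Leg 2: +130.7° → +111.0°, shortest Δλ = -19.7° (west) — does not cross 180°.
Leg 3: +111.0° → +157.8°, shortest Δλ = 46.8° (east) — does not cross 180°.
Leg 4: +157.8° → -5.2°, shortest Δλ = -163.0° (west) — does not cross 180°.
Total crossings: 0.

0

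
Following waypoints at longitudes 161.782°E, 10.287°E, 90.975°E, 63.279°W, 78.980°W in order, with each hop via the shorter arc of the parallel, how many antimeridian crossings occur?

Leg 1: +161.782° → +10.287°, shortest Δλ = -151.495° (west) — does not cross 180°.
Leg 2: +10.287° → +90.975°, shortest Δλ = 80.688° (east) — does not cross 180°.
Leg 3: +90.975° → -63.279°, shortest Δλ = -154.254° (west) — does not cross 180°.
Leg 4: -63.279° → -78.980°, shortest Δλ = -15.701° (west) — does not cross 180°.
Total crossings: 0.

0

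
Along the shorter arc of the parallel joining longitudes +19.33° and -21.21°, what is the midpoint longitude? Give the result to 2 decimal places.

-0.94°

Signed shortest Δλ from +19.33° to -21.21° is -40.54°.
Midpoint longitude = +19.33° + (-40.54°)/2 = +19.33° − 20.27° = -0.94°.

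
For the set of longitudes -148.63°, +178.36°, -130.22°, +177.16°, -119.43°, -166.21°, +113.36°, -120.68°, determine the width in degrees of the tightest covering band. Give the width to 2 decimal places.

127.21°

Sort the longitudes: -166.21°, -148.63°, -130.22°, -120.68°, -119.43°, +113.36°, +177.16°, +178.36°.
Eastward gaps between consecutive values (wrapping around): 17.58°, 18.41°, 9.54°, 1.25°, 232.79°, 63.80°, 1.20°, 15.43°.
Largest gap = 232.79° ⇒ minimal covering band is its complement: 360° − 232.79° = 127.21°.
Band runs from +113.36° eastward to -119.43°, crossing the antimeridian.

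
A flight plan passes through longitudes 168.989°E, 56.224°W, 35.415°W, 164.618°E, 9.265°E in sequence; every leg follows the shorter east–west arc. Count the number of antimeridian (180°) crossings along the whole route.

Leg 1: +168.989° → -56.224°, shortest Δλ = 134.787° (east) — crosses 180°.
Leg 2: -56.224° → -35.415°, shortest Δλ = 20.809° (east) — does not cross 180°.
Leg 3: -35.415° → +164.618°, shortest Δλ = -159.967° (west) — crosses 180°.
Leg 4: +164.618° → +9.265°, shortest Δλ = -155.353° (west) — does not cross 180°.
Total crossings: 2.

2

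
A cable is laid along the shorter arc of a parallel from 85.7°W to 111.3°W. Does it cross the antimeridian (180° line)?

No

Signed shortest Δλ = ((-111.3 − -85.7 + 180) mod 360) − 180 = -25.6°.
Going west by 25.6° from -85.7° reaches -111.3° without touching 180°.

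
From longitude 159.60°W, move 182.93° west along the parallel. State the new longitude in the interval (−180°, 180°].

17.47°E

Start at -159.60°; shift −182.93° → -342.53°.
-342.53° lies outside (−180°, 180°]; add 360° → +17.47°.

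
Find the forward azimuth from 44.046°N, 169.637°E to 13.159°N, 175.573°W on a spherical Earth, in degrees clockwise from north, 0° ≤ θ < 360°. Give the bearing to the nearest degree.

153°

Δλ = -175.573 − 169.637 = -345.210°; wrapped into (−180°, 180°]: 14.790°.
θ = atan2( sin Δλ · cos φ₂ , cos φ₁ · sin φ₂ − sin φ₁ · cos φ₂ · cos Δλ )
  = atan2(0.24857, -0.49092) = 153.145° → normalised to [0°, 360°): 153.145°.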